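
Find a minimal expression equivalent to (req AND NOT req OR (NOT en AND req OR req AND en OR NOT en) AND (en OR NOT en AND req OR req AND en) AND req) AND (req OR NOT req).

req

(req AND NOT req OR (NOT en AND req OR req AND en OR NOT en) AND (en OR NOT en AND req OR req AND en) AND req) AND (req OR NOT req)
= (req AND NOT req OR (NOT en AND req OR req AND en OR NOT en AND en) AND req) AND (req OR NOT req)   — distribution
= (req AND NOT req OR (NOT en AND req OR req AND en) AND req) AND (req OR NOT req)   — complement / identity
= (req AND NOT req OR req AND req) AND (req OR NOT req)   — distribution
= req AND (req OR NOT req)   — distribution
= req   — complement / identity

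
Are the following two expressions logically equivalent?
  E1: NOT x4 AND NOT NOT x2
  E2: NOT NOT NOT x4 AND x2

E1: NOT x4 AND NOT NOT x2
    = NOT x4 AND x2   (double negation)
E2: NOT NOT NOT x4 AND x2
    = NOT x4 AND x2   (double negation)
Both reduce to NOT x4 AND x2, so they are equivalent.

Yes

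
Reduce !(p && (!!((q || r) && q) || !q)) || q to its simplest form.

!p || q

!(p && (!!((q || r) && q) || !q)) || q
= !(p && ((q || r) && q || !q)) || q   [double negation]
= !(p && (q || !q)) || q   [absorption]
= !p || q   [complement / identity]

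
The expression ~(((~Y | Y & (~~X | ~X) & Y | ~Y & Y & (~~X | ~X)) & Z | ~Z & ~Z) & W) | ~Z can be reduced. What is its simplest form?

~W | ~Z

~(((~Y | Y & (~~X | ~X) & Y | ~Y & Y & (~~X | ~X)) & Z | ~Z & ~Z) & W) | ~Z
= ~(((~Y | Y & (~~X | ~X)) & Z | ~Z & ~Z) & W) | ~Z
= ~(((~Y | Y & (X | ~X)) & Z | ~Z & ~Z) & W) | ~Z
= ~(((~Y | Y) & Z | ~Z & ~Z) & W) | ~Z
= ~((Z | ~Z & ~Z) & W) | ~Z
= ~((Z | ~Z) & W) | ~Z
= ~W | ~Z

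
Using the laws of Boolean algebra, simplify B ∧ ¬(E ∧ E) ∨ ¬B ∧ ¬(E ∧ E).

¬E

B ∧ ¬(E ∧ E) ∨ ¬B ∧ ¬(E ∧ E)
= ¬(E ∧ E) ∧ (B ∨ ¬B)   [distribution]
= ¬E ∧ (B ∨ ¬B)   [idempotence]
= ¬E   [complement / identity]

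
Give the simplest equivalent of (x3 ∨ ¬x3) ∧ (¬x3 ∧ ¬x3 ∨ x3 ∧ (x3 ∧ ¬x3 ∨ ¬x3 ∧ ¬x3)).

(x3 ∨ ¬x3) ∧ (¬x3 ∧ ¬x3 ∨ x3 ∧ (x3 ∧ ¬x3 ∨ ¬x3 ∧ ¬x3))
= ¬x3 ∧ ¬x3 ∨ x3 ∧ (x3 ∧ ¬x3 ∨ ¬x3 ∧ ¬x3)   — complement / identity
= ¬x3 ∧ ¬x3 ∨ x3 ∧ ¬x3   — distribution
= ¬x3   — distribution

¬x3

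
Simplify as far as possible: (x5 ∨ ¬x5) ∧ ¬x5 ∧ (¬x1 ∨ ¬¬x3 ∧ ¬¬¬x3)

(x5 ∨ ¬x5) ∧ ¬x5 ∧ (¬x1 ∨ ¬¬x3 ∧ ¬¬¬x3)
= (x5 ∨ ¬x5) ∧ ¬x5 ∧ (¬x1 ∨ ¬¬x3 ∧ ¬x3)   [double negation]
= (x5 ∨ ¬x5) ∧ ¬x5 ∧ (¬x1 ∨ x3 ∧ ¬x3)   [double negation]
= ¬x5 ∧ (¬x1 ∨ x3 ∧ ¬x3)   [complement / identity]
= ¬x5 ∧ ¬x1   [complement / identity]

¬x5 ∧ ¬x1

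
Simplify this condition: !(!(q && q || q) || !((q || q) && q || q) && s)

q

!(!(q && q || q) || !((q || q) && q || q) && s)
= !(!(q && q || q) || !(q && q || q) && s)   [idempotence]
= !!(q && q || q)   [absorption]
= !!(q || q)   [idempotence]
= q || q   [double negation]
= q   [idempotence]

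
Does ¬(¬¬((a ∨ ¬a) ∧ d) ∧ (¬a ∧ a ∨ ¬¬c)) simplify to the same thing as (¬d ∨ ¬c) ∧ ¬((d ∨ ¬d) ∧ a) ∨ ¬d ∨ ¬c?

E1: ¬(¬¬((a ∨ ¬a) ∧ d) ∧ (¬a ∧ a ∨ ¬¬c))
    = ¬(¬¬d ∧ (¬a ∧ a ∨ ¬¬c))   — complement / identity
    = ¬(¬¬d ∧ ¬¬c)   — complement / identity
    = ¬d ∨ ¬c   — De Morgan
E2: (¬d ∨ ¬c) ∧ ¬((d ∨ ¬d) ∧ a) ∨ ¬d ∨ ¬c
    = (¬d ∨ ¬c) ∧ ¬a ∨ ¬d ∨ ¬c   — complement / identity
    = ¬d ∨ ¬c   — absorption
Both reduce to ¬d ∨ ¬c, so they are equivalent.

Yes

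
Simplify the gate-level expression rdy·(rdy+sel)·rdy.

rdy

rdy·(rdy+sel)·rdy
= rdy·rdy   — absorption
= rdy   — idempotence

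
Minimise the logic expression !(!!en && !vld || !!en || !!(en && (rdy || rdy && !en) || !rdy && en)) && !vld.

!en && !vld

!(!!en && !vld || !!en || !!(en && (rdy || rdy && !en) || !rdy && en)) && !vld
= !(!!en && !vld || !!en || !!(en && rdy || !rdy && en)) && !vld   [absorption]
= !(!!en && !vld || !!en || en && rdy || !rdy && en) && !vld   [double negation]
= !(!!en || en && rdy || !rdy && en) && !vld   [absorption]
= !(!!en || en) && !vld   [distribution]
= !(en || en) && !vld   [double negation]
= !en && !vld   [idempotence]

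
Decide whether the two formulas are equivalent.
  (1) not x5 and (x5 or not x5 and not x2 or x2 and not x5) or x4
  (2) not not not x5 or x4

Yes

E1: not x5 and (x5 or not x5 and not x2 or x2 and not x5) or x4
    = not x5 and (x5 or not x5) or x4   — distribution
    = not x5 or x4   — complement / identity
E2: not not not x5 or x4
    = not x5 or x4   — double negation
Both reduce to not x5 or x4, so they are equivalent.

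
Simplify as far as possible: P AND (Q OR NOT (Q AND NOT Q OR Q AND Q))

P AND (Q OR NOT (Q AND NOT Q OR Q AND Q))
= P AND (Q OR NOT Q)   (distribution)
= P   (complement / identity)

P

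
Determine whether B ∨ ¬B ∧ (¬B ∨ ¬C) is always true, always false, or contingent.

B ∨ ¬B ∧ (¬B ∨ ¬C)
= B ∨ ¬B   — absorption
= True   — complement

always true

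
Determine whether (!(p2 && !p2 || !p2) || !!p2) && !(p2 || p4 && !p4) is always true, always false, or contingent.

always false

(!(p2 && !p2 || !p2) || !!p2) && !(p2 || p4 && !p4)
= (!(p2 && !p2 || !p2) || !!p2) && !p2   — complement / identity
= (!!p2 || !!p2) && !p2   — complement / identity
= !!p2 && !p2   — idempotence
= p2 && !p2   — double negation
= false   — complement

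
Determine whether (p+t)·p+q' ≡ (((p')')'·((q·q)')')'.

Yes

E1: (p+t)·p+q'
    = p+q'   [absorption]
E2: (((p')')'·((q·q)')')'
    = (((p')')'·(q')')'   [idempotence]
    = (p')'+q'   [De Morgan]
    = p+q'   [double negation]
Both reduce to p+q', so they are equivalent.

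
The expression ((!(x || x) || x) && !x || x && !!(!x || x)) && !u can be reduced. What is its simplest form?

!u

((!(x || x) || x) && !x || x && !!(!x || x)) && !u
= ((!x || x) && !x || x && !!(!x || x)) && !u   — idempotence
= ((!x || x) && !x || x && (!x || x)) && !u   — double negation
= (!x || x) && !u   — distribution
= !u   — complement / identity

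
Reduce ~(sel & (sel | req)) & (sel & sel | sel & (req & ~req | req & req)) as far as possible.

0

~(sel & (sel | req)) & (sel & sel | sel & (req & ~req | req & req))
= ~(sel & (sel | req)) & sel & (sel | req & ~req | req & req)   [distribution]
= ~sel & sel & (sel | req & ~req | req & req)   [absorption]
= ~sel & sel & (sel | req)   [distribution]
= ~sel & sel   [absorption]
= 0   [complement]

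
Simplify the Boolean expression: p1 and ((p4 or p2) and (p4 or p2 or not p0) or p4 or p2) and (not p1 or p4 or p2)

p1 and (p4 or p2)

p1 and ((p4 or p2) and (p4 or p2 or not p0) or p4 or p2) and (not p1 or p4 or p2)
= p1 and (p4 or p2 or p4 or p2) and (not p1 or p4 or p2)   (absorption)
= p1 and ((p4 or p2) and not p1 or p4 or p2)   (distribution)
= p1 and (p4 or p2)   (absorption)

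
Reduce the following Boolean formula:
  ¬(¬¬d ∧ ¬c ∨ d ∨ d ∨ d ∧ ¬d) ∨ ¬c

¬d ∨ ¬c

¬(¬¬d ∧ ¬c ∨ d ∨ d ∨ d ∧ ¬d) ∨ ¬c
= ¬(¬¬d ∧ ¬c ∨ d ∨ d) ∨ ¬c   [complement / identity]
= ¬(d ∧ ¬c ∨ d ∨ d) ∨ ¬c   [double negation]
= ¬(d ∧ ¬c ∨ d) ∨ ¬c   [idempotence]
= ¬d ∨ ¬c   [absorption]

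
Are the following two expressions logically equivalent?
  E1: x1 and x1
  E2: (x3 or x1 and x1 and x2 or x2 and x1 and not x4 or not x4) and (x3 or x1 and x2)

E1: x1 and x1
    = x1   (idempotence)
E2: (x3 or x1 and x1 and x2 or x2 and x1 and not x4 or not x4) and (x3 or x1 and x2)
    = (x3 or (x1 and x1 or x1 and not x4) and x2 or not x4) and (x3 or x1 and x2)   (distribution)
    = (x3 or x1 and (x1 or not x4) and x2 or not x4) and (x3 or x1 and x2)   (distribution)
    = (x3 or x1 and x2 or not x4) and (x3 or x1 and x2)   (absorption)
    = x3 or x1 and x2   (absorption)
These differ: at x1=0, x2=0, x3=1, x4=1, E1 = 0 but E2 = 1.

No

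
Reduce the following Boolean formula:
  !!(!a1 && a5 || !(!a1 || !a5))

!!(!a1 && a5 || !(!a1 || !a5))
= !!(!a1 && a5 || a1 && a5)   (De Morgan)
= !a1 && a5 || a1 && a5   (double negation)
= a5   (distribution)

a5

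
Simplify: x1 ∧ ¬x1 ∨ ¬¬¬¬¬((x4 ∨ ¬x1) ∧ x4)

¬x4

x1 ∧ ¬x1 ∨ ¬¬¬¬¬((x4 ∨ ¬x1) ∧ x4)
= x1 ∧ ¬x1 ∨ ¬¬¬((x4 ∨ ¬x1) ∧ x4)   [double negation]
= ¬¬¬((x4 ∨ ¬x1) ∧ x4)   [complement / identity]
= ¬¬¬x4   [absorption]
= ¬x4   [double negation]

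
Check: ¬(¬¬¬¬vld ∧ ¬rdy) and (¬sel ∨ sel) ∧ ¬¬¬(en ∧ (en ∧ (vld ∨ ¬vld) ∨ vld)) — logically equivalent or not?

No

E1: ¬(¬¬¬¬vld ∧ ¬rdy)
    = ¬(¬¬vld ∧ ¬rdy)   (double negation)
    = ¬vld ∨ rdy   (De Morgan)
E2: (¬sel ∨ sel) ∧ ¬¬¬(en ∧ (en ∧ (vld ∨ ¬vld) ∨ vld))
    = ¬¬¬(en ∧ (en ∧ (vld ∨ ¬vld) ∨ vld))   (complement / identity)
    = ¬¬¬(en ∧ (en ∨ vld))   (complement / identity)
    = ¬¬¬en   (absorption)
    = ¬en   (double negation)
These differ: at en=0, rdy=0, sel=0, vld=1, E1 = 0 but E2 = 1.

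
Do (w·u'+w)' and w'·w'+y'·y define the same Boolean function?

E1: (w·u'+w)'
    = w'   — absorption
E2: w'·w'+y'·y
    = w'+y'·y   — idempotence
    = w'   — complement / identity
Both reduce to w', so they are equivalent.

Yes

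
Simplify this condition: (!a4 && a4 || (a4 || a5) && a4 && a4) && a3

(!a4 && a4 || (a4 || a5) && a4 && a4) && a3
= (!a4 && a4 || a4 && a4) && a3   (absorption)
= a4 && a3   (distribution)

a4 && a3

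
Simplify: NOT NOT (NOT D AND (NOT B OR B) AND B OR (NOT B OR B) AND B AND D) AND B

B

NOT NOT (NOT D AND (NOT B OR B) AND B OR (NOT B OR B) AND B AND D) AND B
= NOT NOT ((NOT D OR D) AND (NOT B OR B) AND B) AND B
= NOT NOT ((NOT D OR D) AND B) AND B
= NOT NOT B AND B
= B AND B
= B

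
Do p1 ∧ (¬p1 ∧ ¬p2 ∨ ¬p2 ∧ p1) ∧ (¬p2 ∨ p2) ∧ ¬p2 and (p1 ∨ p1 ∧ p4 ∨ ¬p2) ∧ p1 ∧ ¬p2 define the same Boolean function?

E1: p1 ∧ (¬p1 ∧ ¬p2 ∨ ¬p2 ∧ p1) ∧ (¬p2 ∨ p2) ∧ ¬p2
    = p1 ∧ (¬p1 ∧ ¬p2 ∨ ¬p2 ∧ p1) ∧ ¬p2   [complement / identity]
    = p1 ∧ ¬p2 ∧ ¬p2   [distribution]
    = p1 ∧ ¬p2   [idempotence]
E2: (p1 ∨ p1 ∧ p4 ∨ ¬p2) ∧ p1 ∧ ¬p2
    = (p1 ∨ ¬p2) ∧ p1 ∧ ¬p2   [absorption]
    = p1 ∧ ¬p2   [absorption]
Both reduce to p1 ∧ ¬p2, so they are equivalent.

Yes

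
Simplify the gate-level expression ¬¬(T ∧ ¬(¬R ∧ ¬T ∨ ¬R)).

¬¬(T ∧ ¬(¬R ∧ ¬T ∨ ¬R))
= T ∧ ¬(¬R ∧ ¬T ∨ ¬R)   [double negation]
= T ∧ ¬¬R   [absorption]
= T ∧ R   [double negation]

T ∧ R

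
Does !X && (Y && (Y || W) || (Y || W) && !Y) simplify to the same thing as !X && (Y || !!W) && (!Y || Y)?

E1: !X && (Y && (Y || W) || (Y || W) && !Y)
    = !X && (Y || W)   (distribution)
E2: !X && (Y || !!W) && (!Y || Y)
    = !X && (Y || W) && (!Y || Y)   (double negation)
    = !X && (Y || W)   (complement / identity)
Both reduce to !X && (Y || W), so they are equivalent.

Yes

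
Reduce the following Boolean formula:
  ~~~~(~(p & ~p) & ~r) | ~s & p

~r | ~s & p

~~~~(~(p & ~p) & ~r) | ~s & p
= ~~(~(p & ~p) & ~r) | ~s & p
= ~(p & ~p | r) | ~s & p
= ~r | ~s & p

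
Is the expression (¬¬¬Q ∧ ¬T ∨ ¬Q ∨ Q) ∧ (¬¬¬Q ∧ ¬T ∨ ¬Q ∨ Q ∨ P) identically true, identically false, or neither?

identically true

(¬¬¬Q ∧ ¬T ∨ ¬Q ∨ Q) ∧ (¬¬¬Q ∧ ¬T ∨ ¬Q ∨ Q ∨ P)
= ¬¬¬Q ∧ ¬T ∨ ¬Q ∨ Q   — absorption
= ¬Q ∧ ¬T ∨ ¬Q ∨ Q   — double negation
= ¬Q ∨ Q   — absorption
= True   — complement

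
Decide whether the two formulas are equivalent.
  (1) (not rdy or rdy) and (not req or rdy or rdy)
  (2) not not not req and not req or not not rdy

Yes

E1: (not rdy or rdy) and (not req or rdy or rdy)
    = (not rdy or rdy) and (not req or rdy)   [idempotence]
    = not req or rdy   [complement / identity]
E2: not not not req and not req or not not rdy
    = not not not req and not req or rdy   [double negation]
    = not req and not req or rdy   [double negation]
    = not req or rdy   [idempotence]
Both reduce to not req or rdy, so they are equivalent.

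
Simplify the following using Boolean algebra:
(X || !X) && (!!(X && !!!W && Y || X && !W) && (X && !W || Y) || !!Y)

(X || !X) && (!!(X && !!!W && Y || X && !W) && (X && !W || Y) || !!Y)
= !!(X && !!!W && Y || X && !W) && (X && !W || Y) || !!Y   (complement / identity)
= !!(X && !W && Y || X && !W) && (X && !W || Y) || !!Y   (double negation)
= !!(X && !W && Y || X && !W) && (X && !W || Y) || Y   (double negation)
= !!(X && !W) && (X && !W || Y) || Y   (absorption)
= X && !W && (X && !W || Y) || Y   (double negation)
= X && !W || Y   (absorption)

X && !W || Y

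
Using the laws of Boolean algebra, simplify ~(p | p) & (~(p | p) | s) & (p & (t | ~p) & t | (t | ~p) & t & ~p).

~p & t

~(p | p) & (~(p | p) | s) & (p & (t | ~p) & t | (t | ~p) & t & ~p)
= ~(p | p) & (~(p | p) | s) & (t | ~p) & t   [distribution]
= ~(p | p) & (~(p | p) | s) & t   [absorption]
= ~(p | p) & t   [absorption]
= ~p & t   [idempotence]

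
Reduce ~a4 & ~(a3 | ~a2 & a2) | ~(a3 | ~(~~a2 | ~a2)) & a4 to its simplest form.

~a3

~a4 & ~(a3 | ~a2 & a2) | ~(a3 | ~(~~a2 | ~a2)) & a4
= ~a4 & ~(a3 | ~a2 & a2) | ~(a3 | ~a2 & a2) & a4   — De Morgan
= ~(a3 | ~a2 & a2)   — distribution
= ~a3   — complement / identity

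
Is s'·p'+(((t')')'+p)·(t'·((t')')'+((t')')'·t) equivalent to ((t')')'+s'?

No

E1: s'·p'+(((t')')'+p)·(t'·((t')')'+((t')')'·t)
    = s'·p'+(((t')')'+p)·((t')')'   [distribution]
    = s'·p'+((t')')'   [absorption]
    = s'·p'+t'   [double negation]
E2: ((t')')'+s'
    = t'+s'   [double negation]
These differ: at p=1, s=0, t=1, E1 = 0 but E2 = 1.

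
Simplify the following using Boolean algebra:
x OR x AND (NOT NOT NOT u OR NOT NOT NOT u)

x

x OR x AND (NOT NOT NOT u OR NOT NOT NOT u)
= x OR x AND NOT NOT NOT u   [idempotence]
= x OR x AND NOT u   [double negation]
= x   [absorption]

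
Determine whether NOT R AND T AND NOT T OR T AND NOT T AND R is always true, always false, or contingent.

NOT R AND T AND NOT T OR T AND NOT T AND R
= T AND NOT T
= FALSE

always false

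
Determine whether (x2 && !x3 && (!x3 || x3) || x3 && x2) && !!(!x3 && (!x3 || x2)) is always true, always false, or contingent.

(x2 && !x3 && (!x3 || x3) || x3 && x2) && !!(!x3 && (!x3 || x2))
= (x2 && !x3 && (!x3 || x3) || x3 && x2) && !x3 && (!x3 || x2)   — double negation
= (x2 && !x3 || x3 && x2) && !x3 && (!x3 || x2)   — complement / identity
= x2 && !x3 && (!x3 || x2)   — distribution
= x2 && !x3   — absorption
This depends on x2, x3, so it is not a constant.

contingent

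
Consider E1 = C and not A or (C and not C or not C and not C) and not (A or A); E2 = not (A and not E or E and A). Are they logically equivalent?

E1: C and not A or (C and not C or not C and not C) and not (A or A)
    = C and not A or not C and not (A or A)   [distribution]
    = C and not A or not C and not A   [idempotence]
    = not A   [distribution]
E2: not (A and not E or E and A)
    = not A   [distribution]
Both reduce to not A, so they are equivalent.

Yes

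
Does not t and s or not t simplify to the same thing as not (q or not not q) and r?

E1: not t and s or not t
    = not t
E2: not (q or not not q) and r
    = not (q or q) and r
    = not q and r
These differ: at q=0, r=0, s=1, t=0, E1 = 1 but E2 = 0.

No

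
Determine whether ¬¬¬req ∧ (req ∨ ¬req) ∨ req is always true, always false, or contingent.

always true

¬¬¬req ∧ (req ∨ ¬req) ∨ req
= ¬¬¬req ∨ req   [complement / identity]
= ¬req ∨ req   [double negation]
= True   [complement]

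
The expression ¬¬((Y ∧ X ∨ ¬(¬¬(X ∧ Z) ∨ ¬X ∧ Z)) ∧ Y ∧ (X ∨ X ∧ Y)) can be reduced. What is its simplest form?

¬¬((Y ∧ X ∨ ¬(¬¬(X ∧ Z) ∨ ¬X ∧ Z)) ∧ Y ∧ (X ∨ X ∧ Y))
= ¬¬((Y ∧ X ∨ ¬(X ∧ Z ∨ ¬X ∧ Z)) ∧ Y ∧ (X ∨ X ∧ Y))   [double negation]
= ¬¬((Y ∧ X ∨ ¬Z) ∧ Y ∧ (X ∨ X ∧ Y))   [distribution]
= ¬¬((Y ∧ X ∨ ¬Z) ∧ Y ∧ X)   [absorption]
= ¬¬(Y ∧ X)   [absorption]
= Y ∧ X   [double negation]

Y ∧ X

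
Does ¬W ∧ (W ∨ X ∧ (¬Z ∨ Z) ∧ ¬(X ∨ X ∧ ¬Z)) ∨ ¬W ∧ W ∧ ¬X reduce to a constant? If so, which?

yes, False

¬W ∧ (W ∨ X ∧ (¬Z ∨ Z) ∧ ¬(X ∨ X ∧ ¬Z)) ∨ ¬W ∧ W ∧ ¬X
= ¬W ∧ (W ∨ X ∧ (¬Z ∨ Z) ∧ ¬X) ∨ ¬W ∧ W ∧ ¬X
= ¬W ∧ (W ∨ X ∧ ¬X) ∨ ¬W ∧ W ∧ ¬X
= ¬W ∧ W ∨ ¬W ∧ W ∧ ¬X
= ¬W ∧ W
= False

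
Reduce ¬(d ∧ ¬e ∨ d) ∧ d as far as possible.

False

¬(d ∧ ¬e ∨ d) ∧ d
= ¬d ∧ d   [absorption]
= False   [complement]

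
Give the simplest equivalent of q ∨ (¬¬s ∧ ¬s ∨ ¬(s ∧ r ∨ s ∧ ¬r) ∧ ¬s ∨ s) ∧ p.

q ∨ p

q ∨ (¬¬s ∧ ¬s ∨ ¬(s ∧ r ∨ s ∧ ¬r) ∧ ¬s ∨ s) ∧ p
= q ∨ (¬¬s ∧ ¬s ∨ ¬s ∧ ¬s ∨ s) ∧ p   (distribution)
= q ∨ (s ∧ ¬s ∨ ¬s ∧ ¬s ∨ s) ∧ p   (double negation)
= q ∨ (¬s ∨ s) ∧ p   (distribution)
= q ∨ p   (complement / identity)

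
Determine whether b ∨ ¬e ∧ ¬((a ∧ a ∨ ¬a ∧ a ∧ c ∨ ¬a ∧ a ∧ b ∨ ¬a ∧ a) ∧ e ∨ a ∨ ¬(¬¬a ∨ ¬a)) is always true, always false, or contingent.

contingent

b ∨ ¬e ∧ ¬((a ∧ a ∨ ¬a ∧ a ∧ c ∨ ¬a ∧ a ∧ b ∨ ¬a ∧ a) ∧ e ∨ a ∨ ¬(¬¬a ∨ ¬a))
= b ∨ ¬e ∧ ¬((a ∧ a ∨ ¬a ∧ a ∧ c ∨ ¬a ∧ a) ∧ e ∨ a ∨ ¬(¬¬a ∨ ¬a))
= b ∨ ¬e ∧ ¬((a ∧ a ∨ ¬a ∧ a) ∧ e ∨ a ∨ ¬(¬¬a ∨ ¬a))
= b ∨ ¬e ∧ ¬(a ∧ e ∨ a ∨ ¬(¬¬a ∨ ¬a))
= b ∨ ¬e ∧ ¬(a ∧ e ∨ a ∨ ¬a ∧ a)
= b ∨ ¬e ∧ ¬(a ∧ e ∨ a)
= b ∨ ¬e ∧ ¬a
This depends on a, b, e, so it is not a constant.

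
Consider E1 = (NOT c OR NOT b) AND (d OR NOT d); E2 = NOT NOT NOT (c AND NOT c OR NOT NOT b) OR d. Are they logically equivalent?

E1: (NOT c OR NOT b) AND (d OR NOT d)
    = NOT c OR NOT b   [complement / identity]
E2: NOT NOT NOT (c AND NOT c OR NOT NOT b) OR d
    = NOT NOT NOT NOT NOT b OR d   [complement / identity]
    = NOT NOT NOT b OR d   [double negation]
    = NOT b OR d   [double negation]
These differ: at b=1, c=0, d=0, E1 = 1 but E2 = 0.

No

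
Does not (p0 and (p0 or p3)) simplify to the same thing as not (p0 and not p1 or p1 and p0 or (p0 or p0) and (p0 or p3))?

E1: not (p0 and (p0 or p3))
    = not p0
E2: not (p0 and not p1 or p1 and p0 or (p0 or p0) and (p0 or p3))
    = not (p0 and not p1 or p1 and p0 or p0 and p3 or p0)
    = not (p0 or p0 and p3 or p0)
    = not (p0 or p0)
    = not p0
Both reduce to not p0, so they are equivalent.

Yes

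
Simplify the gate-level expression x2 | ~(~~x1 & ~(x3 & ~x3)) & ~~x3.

x2 | ~x1 & x3

x2 | ~(~~x1 & ~(x3 & ~x3)) & ~~x3
= x2 | ~(~~x1 & ~(x3 & ~x3)) & x3   [double negation]
= x2 | (~x1 | x3 & ~x3) & x3   [De Morgan]
= x2 | ~x1 & x3   [complement / identity]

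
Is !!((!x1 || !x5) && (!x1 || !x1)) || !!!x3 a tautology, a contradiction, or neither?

neither

!!((!x1 || !x5) && (!x1 || !x1)) || !!!x3
= !!((!x1 || !x5) && !x1) || !!!x3   — idempotence
= !!((!x1 || !x5) && !x1) || !x3   — double negation
= (!x1 || !x5) && !x1 || !x3   — double negation
= !x1 || !x3   — absorption
This depends on x1, x3, so it is not a constant.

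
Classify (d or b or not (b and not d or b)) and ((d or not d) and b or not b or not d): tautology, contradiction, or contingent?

(d or b or not (b and not d or b)) and ((d or not d) and b or not b or not d)
= (d or b or not (b and not d or b)) and (b or not b or not d)   (complement / identity)
= (d or b or not b) and (b or not b or not d)   (absorption)
= d and not d or b or not b   (distribution)
= b or not b   (complement / identity)
= True   (complement)

tautology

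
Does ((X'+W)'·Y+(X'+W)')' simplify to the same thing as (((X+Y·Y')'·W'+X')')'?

E1: ((X'+W)'·Y+(X'+W)')'
    = ((X'+W)')'   — absorption
    = X'+W   — double negation
E2: (((X+Y·Y')'·W'+X')')'
    = ((X'·W'+X')')'   — complement / identity
    = ((X')')'   — absorption
    = X'   — double negation
These differ: at W=1, X=1, Y=0, E1 = 1 but E2 = 0.

No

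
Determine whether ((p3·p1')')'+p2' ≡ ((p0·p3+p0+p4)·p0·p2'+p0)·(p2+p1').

No

E1: ((p3·p1')')'+p2'
    = p3·p1'+p2'   [double negation]
E2: ((p0·p3+p0+p4)·p0·p2'+p0)·(p2+p1')
    = ((p0+p4)·p0·p2'+p0)·(p2+p1')   [absorption]
    = (p0·p2'+p0)·(p2+p1')   [absorption]
    = p0·(p2+p1')   [absorption]
These differ: at p0=0, p1=1, p2=0, p3=0, p4=0, E1 = 1 but E2 = 0.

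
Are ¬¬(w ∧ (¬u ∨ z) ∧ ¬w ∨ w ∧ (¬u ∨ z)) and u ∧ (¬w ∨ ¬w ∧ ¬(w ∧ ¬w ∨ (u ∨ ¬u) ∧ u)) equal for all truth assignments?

No

E1: ¬¬(w ∧ (¬u ∨ z) ∧ ¬w ∨ w ∧ (¬u ∨ z))
    = ¬¬(w ∧ (¬u ∨ z))
    = w ∧ (¬u ∨ z)
E2: u ∧ (¬w ∨ ¬w ∧ ¬(w ∧ ¬w ∨ (u ∨ ¬u) ∧ u))
    = u ∧ (¬w ∨ ¬w ∧ ¬((u ∨ ¬u) ∧ u))
    = u ∧ (¬w ∨ ¬w ∧ ¬u)
    = u ∧ ¬w
These differ: at u=1, w=0, z=1, E1 = 0 but E2 = 1.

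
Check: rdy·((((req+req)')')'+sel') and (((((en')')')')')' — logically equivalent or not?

No

E1: rdy·((((req+req)')')'+sel')
    = rdy·(((req')')'+sel')   (idempotence)
    = rdy·(req'+sel')   (double negation)
E2: (((((en')')')')')'
    = (((en')')')'   (double negation)
    = (en')'   (double negation)
    = en   (double negation)
These differ: at en=0, rdy=1, req=0, sel=0, E1 = 1 but E2 = 0.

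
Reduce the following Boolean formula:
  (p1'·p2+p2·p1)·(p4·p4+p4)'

(p1'·p2+p2·p1)·(p4·p4+p4)'
= (p1'·p2+p2·p1)·(p4+p4)'   — idempotence
= (p1'·p2+p2·p1)·p4'   — idempotence
= p2·p4'   — distribution

p2·p4'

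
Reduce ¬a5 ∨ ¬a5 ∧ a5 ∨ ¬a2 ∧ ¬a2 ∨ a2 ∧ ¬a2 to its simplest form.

¬a5 ∨ ¬a5 ∧ a5 ∨ ¬a2 ∧ ¬a2 ∨ a2 ∧ ¬a2
= ¬a5 ∨ ¬a5 ∧ a5 ∨ ¬a2   [distribution]
= ¬a5 ∨ ¬a2   [complement / identity]

¬a5 ∨ ¬a2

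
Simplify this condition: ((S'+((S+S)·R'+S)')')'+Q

S'+Q

((S'+((S+S)·R'+S)')')'+Q
= ((S'+(S·R'+S)')')'+Q   (idempotence)
= (S·(S·R'+S))'+Q   (De Morgan)
= (S·S)'+Q   (absorption)
= S'+Q   (idempotence)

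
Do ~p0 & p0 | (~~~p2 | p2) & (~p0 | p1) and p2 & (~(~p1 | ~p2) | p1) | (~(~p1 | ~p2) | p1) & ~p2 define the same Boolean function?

E1: ~p0 & p0 | (~~~p2 | p2) & (~p0 | p1)
    = ~p0 & p0 | (~p2 | p2) & (~p0 | p1)   [double negation]
    = (~p2 | p2) & (~p0 | p1)   [complement / identity]
    = ~p0 | p1   [complement / identity]
E2: p2 & (~(~p1 | ~p2) | p1) | (~(~p1 | ~p2) | p1) & ~p2
    = ~(~p1 | ~p2) | p1   [distribution]
    = p1 & p2 | p1   [De Morgan]
    = p1   [absorption]
These differ: at p0=0, p1=0, p2=0, E1 = 1 but E2 = 0.

No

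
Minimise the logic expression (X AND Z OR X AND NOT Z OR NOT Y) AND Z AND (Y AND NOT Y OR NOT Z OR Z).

(X OR NOT Y) AND Z

(X AND Z OR X AND NOT Z OR NOT Y) AND Z AND (Y AND NOT Y OR NOT Z OR Z)
= (X OR NOT Y) AND Z AND (Y AND NOT Y OR NOT Z OR Z)   — distribution
= (X OR NOT Y) AND Z AND (NOT Z OR Z)   — complement / identity
= (X OR NOT Y) AND Z   — complement / identity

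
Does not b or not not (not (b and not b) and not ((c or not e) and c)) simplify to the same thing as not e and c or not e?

No

E1: not b or not not (not (b and not b) and not ((c or not e) and c))
    = not b or not not (not (b and not b) and not c)   [absorption]
    = not b or not (b and not b or c)   [De Morgan]
    = not b or not c   [complement / identity]
E2: not e and c or not e
    = not e   [absorption]
These differ: at b=0, c=1, e=1, E1 = 1 but E2 = 0.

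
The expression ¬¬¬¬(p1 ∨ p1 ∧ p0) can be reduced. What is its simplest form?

p1

¬¬¬¬(p1 ∨ p1 ∧ p0)
= ¬¬(p1 ∨ p1 ∧ p0)   — double negation
= ¬¬p1   — absorption
= p1   — double negation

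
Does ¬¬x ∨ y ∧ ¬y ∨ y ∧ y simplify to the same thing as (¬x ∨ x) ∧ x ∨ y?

Yes

E1: ¬¬x ∨ y ∧ ¬y ∨ y ∧ y
    = ¬¬x ∨ y
    = x ∨ y
E2: (¬x ∨ x) ∧ x ∨ y
    = x ∨ y
Both reduce to x ∨ y, so they are equivalent.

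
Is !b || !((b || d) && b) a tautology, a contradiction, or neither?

neither

!b || !((b || d) && b)
= !b || !b   [absorption]
= !b   [idempotence]
This depends on b, so it is not a constant.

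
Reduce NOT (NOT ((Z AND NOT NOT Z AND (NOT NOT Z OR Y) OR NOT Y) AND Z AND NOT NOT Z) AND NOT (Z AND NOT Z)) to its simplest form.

Z

NOT (NOT ((Z AND NOT NOT Z AND (NOT NOT Z OR Y) OR NOT Y) AND Z AND NOT NOT Z) AND NOT (Z AND NOT Z))
= NOT (NOT ((Z AND NOT NOT Z OR NOT Y) AND Z AND NOT NOT Z) AND NOT (Z AND NOT Z))   [absorption]
= NOT (NOT (Z AND NOT NOT Z) AND NOT (Z AND NOT Z))   [absorption]
= Z AND NOT NOT Z OR Z AND NOT Z   [De Morgan]
= Z AND Z OR Z AND NOT Z   [double negation]
= Z   [distribution]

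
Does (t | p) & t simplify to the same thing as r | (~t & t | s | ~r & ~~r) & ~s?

No

E1: (t | p) & t
    = t
E2: r | (~t & t | s | ~r & ~~r) & ~s
    = r | (~t & t | s | ~r & r) & ~s
    = r | (s | ~r & r) & ~s
    = r | s & ~s
    = r
These differ: at p=1, r=1, s=1, t=0, E1 = 0 but E2 = 1.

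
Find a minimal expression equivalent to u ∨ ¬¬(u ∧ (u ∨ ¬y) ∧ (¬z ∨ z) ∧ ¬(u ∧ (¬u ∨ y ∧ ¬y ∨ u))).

u ∨ ¬¬(u ∧ (u ∨ ¬y) ∧ (¬z ∨ z) ∧ ¬(u ∧ (¬u ∨ y ∧ ¬y ∨ u)))
= u ∨ ¬¬(u ∧ (¬z ∨ z) ∧ ¬(u ∧ (¬u ∨ y ∧ ¬y ∨ u)))   (absorption)
= u ∨ ¬¬(u ∧ ¬(u ∧ (¬u ∨ y ∧ ¬y ∨ u)))   (complement / identity)
= u ∨ u ∧ ¬(u ∧ (¬u ∨ y ∧ ¬y ∨ u))   (double negation)
= u ∨ u ∧ ¬(u ∧ (¬u ∨ u))   (complement / identity)
= u ∨ u ∧ ¬u   (complement / identity)
= u   (complement / identity)

u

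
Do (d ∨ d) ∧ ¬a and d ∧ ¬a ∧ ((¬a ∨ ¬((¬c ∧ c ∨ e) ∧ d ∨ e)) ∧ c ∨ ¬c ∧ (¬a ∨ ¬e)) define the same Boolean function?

Yes

E1: (d ∨ d) ∧ ¬a
    = d ∧ ¬a   (idempotence)
E2: d ∧ ¬a ∧ ((¬a ∨ ¬((¬c ∧ c ∨ e) ∧ d ∨ e)) ∧ c ∨ ¬c ∧ (¬a ∨ ¬e))
    = d ∧ ¬a ∧ ((¬a ∨ ¬(e ∧ d ∨ e)) ∧ c ∨ ¬c ∧ (¬a ∨ ¬e))   (complement / identity)
    = d ∧ ¬a ∧ ((¬a ∨ ¬e) ∧ c ∨ ¬c ∧ (¬a ∨ ¬e))   (absorption)
    = d ∧ ¬a ∧ (¬a ∨ ¬e)   (distribution)
    = d ∧ ¬a   (absorption)
Both reduce to d ∧ ¬a, so they are equivalent.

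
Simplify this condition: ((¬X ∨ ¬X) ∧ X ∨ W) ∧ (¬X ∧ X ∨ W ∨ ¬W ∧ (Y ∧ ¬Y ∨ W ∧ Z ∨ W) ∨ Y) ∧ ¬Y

W ∧ ¬Y

((¬X ∨ ¬X) ∧ X ∨ W) ∧ (¬X ∧ X ∨ W ∨ ¬W ∧ (Y ∧ ¬Y ∨ W ∧ Z ∨ W) ∨ Y) ∧ ¬Y
= ((¬X ∨ ¬X) ∧ X ∨ W) ∧ (¬X ∧ X ∨ W ∨ ¬W ∧ (W ∧ Z ∨ W) ∨ Y) ∧ ¬Y   — complement / identity
= (¬X ∧ X ∨ W) ∧ (¬X ∧ X ∨ W ∨ ¬W ∧ (W ∧ Z ∨ W) ∨ Y) ∧ ¬Y   — idempotence
= (¬X ∧ X ∨ W) ∧ (¬X ∧ X ∨ W ∨ ¬W ∧ W ∨ Y) ∧ ¬Y   — absorption
= (¬X ∧ X ∨ W) ∧ (¬X ∧ X ∨ W ∨ Y) ∧ ¬Y   — complement / identity
= (¬X ∧ X ∨ W) ∧ ¬Y   — absorption
= W ∧ ¬Y   — complement / identity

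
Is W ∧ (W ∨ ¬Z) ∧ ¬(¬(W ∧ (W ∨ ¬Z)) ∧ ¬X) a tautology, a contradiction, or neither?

W ∧ (W ∨ ¬Z) ∧ ¬(¬(W ∧ (W ∨ ¬Z)) ∧ ¬X)
= W ∧ (W ∨ ¬Z) ∧ (W ∧ (W ∨ ¬Z) ∨ X)   — De Morgan
= W ∧ (W ∨ ¬Z)   — absorption
= W   — absorption
This depends on W, so it is not a constant.

neither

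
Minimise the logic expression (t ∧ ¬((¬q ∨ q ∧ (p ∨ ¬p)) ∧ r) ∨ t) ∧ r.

t ∧ r

(t ∧ ¬((¬q ∨ q ∧ (p ∨ ¬p)) ∧ r) ∨ t) ∧ r
= (t ∧ ¬((¬q ∨ q) ∧ r) ∨ t) ∧ r   — complement / identity
= (t ∧ ¬r ∨ t) ∧ r   — complement / identity
= t ∧ r   — absorption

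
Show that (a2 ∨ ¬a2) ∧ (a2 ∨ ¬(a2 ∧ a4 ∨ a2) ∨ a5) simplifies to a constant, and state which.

True

(a2 ∨ ¬a2) ∧ (a2 ∨ ¬(a2 ∧ a4 ∨ a2) ∨ a5)
= (a2 ∨ ¬a2) ∧ (a2 ∨ ¬a2 ∨ a5)
= a2 ∨ ¬a2
= True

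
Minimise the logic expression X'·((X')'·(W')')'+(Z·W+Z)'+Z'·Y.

X'+Z'

X'·((X')'·(W')')'+(Z·W+Z)'+Z'·Y
= X'·(X'+W')+(Z·W+Z)'+Z'·Y   [De Morgan]
= X'·(X'+W')+Z'+Z'·Y   [absorption]
= X'·(X'+W')+Z'   [absorption]
= X'+Z'   [absorption]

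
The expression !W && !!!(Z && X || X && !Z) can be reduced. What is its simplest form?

!W && !!!(Z && X || X && !Z)
= !W && !!!X   [distribution]
= !W && !X   [double negation]

!W && !X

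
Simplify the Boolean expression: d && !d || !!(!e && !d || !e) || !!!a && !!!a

d && !d || !!(!e && !d || !e) || !!!a && !!!a
= d && !d || !!(!e && !d || !e) || !!!a   — idempotence
= d && !d || !!(!e && !d || !e) || !a   — double negation
= d && !d || !!!e || !a   — absorption
= !!!e || !a   — complement / identity
= !e || !a   — double negation

!e || !a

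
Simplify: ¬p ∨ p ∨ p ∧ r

¬p ∨ p ∨ p ∧ r
= ¬p ∨ p   [absorption]
= True   [complement]

True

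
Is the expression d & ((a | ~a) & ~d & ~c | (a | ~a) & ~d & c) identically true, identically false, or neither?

d & ((a | ~a) & ~d & ~c | (a | ~a) & ~d & c)
= d & (a | ~a) & ~d
= d & ~d
= 0

identically false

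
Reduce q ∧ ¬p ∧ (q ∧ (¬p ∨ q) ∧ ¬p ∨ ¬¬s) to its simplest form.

q ∧ ¬p

q ∧ ¬p ∧ (q ∧ (¬p ∨ q) ∧ ¬p ∨ ¬¬s)
= q ∧ ¬p ∧ (q ∧ ¬p ∨ ¬¬s)   [absorption]
= q ∧ ¬p ∧ (q ∧ ¬p ∨ s)   [double negation]
= q ∧ ¬p   [absorption]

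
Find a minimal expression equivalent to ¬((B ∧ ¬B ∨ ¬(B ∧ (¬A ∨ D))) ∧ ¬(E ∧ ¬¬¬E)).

B ∧ (¬A ∨ D)

¬((B ∧ ¬B ∨ ¬(B ∧ (¬A ∨ D))) ∧ ¬(E ∧ ¬¬¬E))
= ¬(¬(B ∧ (¬A ∨ D)) ∧ ¬(E ∧ ¬¬¬E))   [complement / identity]
= B ∧ (¬A ∨ D) ∨ E ∧ ¬¬¬E   [De Morgan]
= B ∧ (¬A ∨ D) ∨ E ∧ ¬E   [double negation]
= B ∧ (¬A ∨ D)   [complement / identity]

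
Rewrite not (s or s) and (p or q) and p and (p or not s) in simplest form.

not (s or s) and (p or q) and p and (p or not s)
= not s and (p or q) and p and (p or not s)   [idempotence]
= not s and (p or q) and p   [absorption]
= not s and p   [absorption]

not s and p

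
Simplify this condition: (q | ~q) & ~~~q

(q | ~q) & ~~~q
= (q | ~q) & ~q
= ~q

~q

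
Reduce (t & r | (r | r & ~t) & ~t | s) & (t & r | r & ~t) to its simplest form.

r

(t & r | (r | r & ~t) & ~t | s) & (t & r | r & ~t)
= (t & r | r & ~t | s) & (t & r | r & ~t)   (absorption)
= t & r | r & ~t   (absorption)
= r   (distribution)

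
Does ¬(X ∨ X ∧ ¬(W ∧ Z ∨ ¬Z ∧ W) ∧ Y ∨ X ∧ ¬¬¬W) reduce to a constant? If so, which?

no

¬(X ∨ X ∧ ¬(W ∧ Z ∨ ¬Z ∧ W) ∧ Y ∨ X ∧ ¬¬¬W)
= ¬(X ∨ X ∧ ¬W ∧ Y ∨ X ∧ ¬¬¬W)
= ¬(X ∨ X ∧ ¬W ∧ Y ∨ X ∧ ¬W)
= ¬(X ∨ X ∧ ¬W)
= ¬X
This depends on X, so it is not a constant.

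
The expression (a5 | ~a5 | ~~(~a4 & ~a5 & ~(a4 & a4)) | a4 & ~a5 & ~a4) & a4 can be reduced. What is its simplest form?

a4

(a5 | ~a5 | ~~(~a4 & ~a5 & ~(a4 & a4)) | a4 & ~a5 & ~a4) & a4
= (a5 | ~a5 | ~a4 & ~a5 & ~(a4 & a4) | a4 & ~a5 & ~a4) & a4   — double negation
= (a5 | ~a5 | ~a4 & ~a5 & ~a4 | a4 & ~a5 & ~a4) & a4   — idempotence
= (a5 | ~a5 | ~a5 & ~a4) & a4   — distribution
= (a5 | ~a5) & a4   — absorption
= a4   — complement / identity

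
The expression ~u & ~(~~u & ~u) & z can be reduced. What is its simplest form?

~u & ~(~~u & ~u) & z
= ~u & (~u | u) & z   (De Morgan)
= ~u & z   (complement / identity)

~u & z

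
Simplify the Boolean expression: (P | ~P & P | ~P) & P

(P | ~P & P | ~P) & P
= (P | ~P) & P   [complement / identity]
= P   [complement / identity]

P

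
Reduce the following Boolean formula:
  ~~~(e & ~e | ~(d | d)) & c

~~~(e & ~e | ~(d | d)) & c
= ~(e & ~e | ~(d | d)) & c
= ~(e & ~e | ~d) & c
= ~~d & c
= d & c

d & c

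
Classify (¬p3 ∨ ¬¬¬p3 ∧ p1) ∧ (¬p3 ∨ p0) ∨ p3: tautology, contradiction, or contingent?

(¬p3 ∨ ¬¬¬p3 ∧ p1) ∧ (¬p3 ∨ p0) ∨ p3
= (¬p3 ∨ ¬p3 ∧ p1) ∧ (¬p3 ∨ p0) ∨ p3
= ¬p3 ∧ (¬p3 ∨ p0) ∨ p3
= ¬p3 ∨ p3
= True

tautology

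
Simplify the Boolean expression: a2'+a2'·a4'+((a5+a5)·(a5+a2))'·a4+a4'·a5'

a2'+a5'

a2'+a2'·a4'+((a5+a5)·(a5+a2))'·a4+a4'·a5'
= a2'+a2'·a4'+(a5+a5·a2)'·a4+a4'·a5'   (distribution)
= a2'+a2'·a4'+a5'·a4+a4'·a5'   (absorption)
= a2'+a5'·a4+a4'·a5'   (absorption)
= a2'+a5'   (distribution)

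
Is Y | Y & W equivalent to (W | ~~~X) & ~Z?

E1: Y | Y & W
    = Y
E2: (W | ~~~X) & ~Z
    = (W | ~X) & ~Z
These differ: at W=0, X=0, Y=0, Z=0, E1 = 0 but E2 = 1.

No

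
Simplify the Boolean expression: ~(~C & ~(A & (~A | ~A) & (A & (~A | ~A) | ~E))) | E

~(~C & ~(A & (~A | ~A) & (A & (~A | ~A) | ~E))) | E
= ~(~C & ~(A & (~A | ~A))) | E   [absorption]
= ~(~C & ~(A & ~A)) | E   [idempotence]
= C | A & ~A | E   [De Morgan]
= C | E   [complement / identity]

C | E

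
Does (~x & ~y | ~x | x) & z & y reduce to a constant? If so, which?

no

(~x & ~y | ~x | x) & z & y
= (~x | x) & z & y   [absorption]
= z & y   [complement / identity]
This depends on y, z, so it is not a constant.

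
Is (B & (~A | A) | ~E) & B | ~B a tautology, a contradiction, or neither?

(B & (~A | A) | ~E) & B | ~B
= (B | ~E) & B | ~B
= B | ~B
= 1

tautology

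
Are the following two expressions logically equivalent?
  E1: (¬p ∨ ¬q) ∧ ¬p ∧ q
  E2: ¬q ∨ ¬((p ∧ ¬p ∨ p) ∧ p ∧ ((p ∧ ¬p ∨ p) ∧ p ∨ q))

E1: (¬p ∨ ¬q) ∧ ¬p ∧ q
    = ¬p ∧ q   (absorption)
E2: ¬q ∨ ¬((p ∧ ¬p ∨ p) ∧ p ∧ ((p ∧ ¬p ∨ p) ∧ p ∨ q))
    = ¬q ∨ ¬((p ∧ ¬p ∨ p) ∧ p)   (absorption)
    = ¬q ∨ ¬(p ∧ p)   (complement / identity)
    = ¬q ∨ ¬p   (idempotence)
These differ: at p=0, q=0, E1 = 0 but E2 = 1.

No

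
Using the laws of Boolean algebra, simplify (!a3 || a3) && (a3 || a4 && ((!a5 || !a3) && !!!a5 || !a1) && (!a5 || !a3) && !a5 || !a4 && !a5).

a3 || !a5

(!a3 || a3) && (a3 || a4 && ((!a5 || !a3) && !!!a5 || !a1) && (!a5 || !a3) && !a5 || !a4 && !a5)
= (!a3 || a3) && (a3 || a4 && ((!a5 || !a3) && !a5 || !a1) && (!a5 || !a3) && !a5 || !a4 && !a5)   — double negation
= a3 || a4 && ((!a5 || !a3) && !a5 || !a1) && (!a5 || !a3) && !a5 || !a4 && !a5   — complement / identity
= a3 || a4 && (!a5 || !a3) && !a5 || !a4 && !a5   — absorption
= a3 || a4 && !a5 || !a4 && !a5   — absorption
= a3 || !a5   — distribution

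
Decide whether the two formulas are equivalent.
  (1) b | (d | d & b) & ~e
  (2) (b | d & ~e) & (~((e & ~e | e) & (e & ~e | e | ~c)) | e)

Yes

E1: b | (d | d & b) & ~e
    = b | d & ~e   — absorption
E2: (b | d & ~e) & (~((e & ~e | e) & (e & ~e | e | ~c)) | e)
    = (b | d & ~e) & (~(e & ~e | e) | e)   — absorption
    = (b | d & ~e) & (~e | e)   — complement / identity
    = b | d & ~e   — complement / identity
Both reduce to b | d & ~e, so they are equivalent.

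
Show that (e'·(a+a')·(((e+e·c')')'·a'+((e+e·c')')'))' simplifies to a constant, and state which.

(e'·(a+a')·(((e+e·c')')'·a'+((e+e·c')')'))'
= (e'·(a+a')·((e+e·c')')')'
= (e'·((e+e·c')')')'
= (e'·(e')')'
= e+e'
= 1

1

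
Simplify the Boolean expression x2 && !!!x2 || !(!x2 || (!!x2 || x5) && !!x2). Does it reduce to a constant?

false

x2 && !!!x2 || !(!x2 || (!!x2 || x5) && !!x2)
= x2 && !!!x2 || !(!x2 || !!x2)   (absorption)
= x2 && !x2 || !(!x2 || !!x2)   (double negation)
= x2 && !x2 || x2 && !x2   (De Morgan)
= x2 && !x2   (idempotence)
= false   (complement)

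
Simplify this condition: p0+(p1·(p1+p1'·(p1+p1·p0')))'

p0+p1'

p0+(p1·(p1+p1'·(p1+p1·p0')))'
= p0+(p1·(p1+p1'·p1))'   — absorption
= p0+(p1·p1)'   — complement / identity
= p0+p1'   — idempotence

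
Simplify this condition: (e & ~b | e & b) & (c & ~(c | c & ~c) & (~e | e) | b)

e & b

(e & ~b | e & b) & (c & ~(c | c & ~c) & (~e | e) | b)
= (e & ~b | e & b) & (c & ~c & (~e | e) | b)   [complement / identity]
= e & (c & ~c & (~e | e) | b)   [distribution]
= e & (c & ~c | b)   [complement / identity]
= e & b   [complement / identity]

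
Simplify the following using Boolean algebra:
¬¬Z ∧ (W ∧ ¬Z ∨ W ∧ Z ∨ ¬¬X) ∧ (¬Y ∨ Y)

¬¬Z ∧ (W ∧ ¬Z ∨ W ∧ Z ∨ ¬¬X) ∧ (¬Y ∨ Y)
= ¬¬Z ∧ (W ∨ ¬¬X) ∧ (¬Y ∨ Y)   [distribution]
= Z ∧ (W ∨ ¬¬X) ∧ (¬Y ∨ Y)   [double negation]
= Z ∧ (W ∨ ¬¬X)   [complement / identity]
= Z ∧ (W ∨ X)   [double negation]

Z ∧ (W ∨ X)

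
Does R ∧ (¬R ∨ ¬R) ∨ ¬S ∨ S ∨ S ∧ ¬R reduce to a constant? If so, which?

yes, True

R ∧ (¬R ∨ ¬R) ∨ ¬S ∨ S ∨ S ∧ ¬R
= R ∧ ¬R ∨ ¬S ∨ S ∨ S ∧ ¬R
= ¬S ∨ S ∨ S ∧ ¬R
= ¬S ∨ S
= True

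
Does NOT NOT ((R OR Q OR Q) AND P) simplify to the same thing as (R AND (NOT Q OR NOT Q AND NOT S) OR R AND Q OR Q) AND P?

E1: NOT NOT ((R OR Q OR Q) AND P)
    = (R OR Q OR Q) AND P   — double negation
    = (R OR Q) AND P   — idempotence
E2: (R AND (NOT Q OR NOT Q AND NOT S) OR R AND Q OR Q) AND P
    = (R AND NOT Q OR R AND Q OR Q) AND P   — absorption
    = (R OR Q) AND P   — distribution
Both reduce to (R OR Q) AND P, so they are equivalent.

Yes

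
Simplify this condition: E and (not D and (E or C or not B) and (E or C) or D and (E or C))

E and (not D and (E or C or not B) and (E or C) or D and (E or C))
= E and (not D and (E or C) or D and (E or C))   — absorption
= E and (E or C)   — distribution
= E   — absorption

E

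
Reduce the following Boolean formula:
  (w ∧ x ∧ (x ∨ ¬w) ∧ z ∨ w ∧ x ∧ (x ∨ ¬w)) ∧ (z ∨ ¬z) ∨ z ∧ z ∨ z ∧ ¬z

(w ∧ x ∧ (x ∨ ¬w) ∧ z ∨ w ∧ x ∧ (x ∨ ¬w)) ∧ (z ∨ ¬z) ∨ z ∧ z ∨ z ∧ ¬z
= w ∧ x ∧ (x ∨ ¬w) ∧ (z ∨ ¬z) ∨ z ∧ z ∨ z ∧ ¬z   — absorption
= w ∧ x ∧ (z ∨ ¬z) ∨ z ∧ z ∨ z ∧ ¬z   — absorption
= w ∧ x ∧ (z ∨ ¬z) ∨ z   — distribution
= w ∧ x ∨ z   — complement / identity

w ∧ x ∨ z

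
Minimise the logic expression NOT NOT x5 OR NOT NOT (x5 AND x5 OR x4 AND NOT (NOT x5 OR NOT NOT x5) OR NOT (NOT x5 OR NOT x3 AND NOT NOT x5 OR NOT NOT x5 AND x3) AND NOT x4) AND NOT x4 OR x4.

NOT NOT x5 OR NOT NOT (x5 AND x5 OR x4 AND NOT (NOT x5 OR NOT NOT x5) OR NOT (NOT x5 OR NOT x3 AND NOT NOT x5 OR NOT NOT x5 AND x3) AND NOT x4) AND NOT x4 OR x4
= NOT NOT x5 OR NOT NOT (x5 AND x5 OR x4 AND NOT (NOT x5 OR NOT NOT x5) OR NOT (NOT x5 OR NOT NOT x5) AND NOT x4) AND NOT x4 OR x4   — distribution
= NOT NOT x5 OR NOT NOT (x5 AND x5 OR NOT (NOT x5 OR NOT NOT x5)) AND NOT x4 OR x4   — distribution
= NOT NOT x5 OR NOT NOT (x5 AND x5 OR x5 AND NOT x5) AND NOT x4 OR x4   — De Morgan
= NOT NOT x5 OR NOT NOT x5 AND NOT x4 OR x4   — distribution
= NOT NOT x5 OR x4   — absorption
= x5 OR x4   — double negation

x5 OR x4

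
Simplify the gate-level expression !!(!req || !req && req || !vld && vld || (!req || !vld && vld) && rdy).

!req

!!(!req || !req && req || !vld && vld || (!req || !vld && vld) && rdy)
= !!(!req || !vld && vld || (!req || !vld && vld) && rdy)
= !!(!req || !vld && vld)
= !!!req
= !req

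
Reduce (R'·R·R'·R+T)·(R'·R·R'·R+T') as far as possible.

0

(R'·R·R'·R+T)·(R'·R·R'·R+T')
= R'·R·R'·R+T·T'
= R'·R+T·T'
= T·T'
= 0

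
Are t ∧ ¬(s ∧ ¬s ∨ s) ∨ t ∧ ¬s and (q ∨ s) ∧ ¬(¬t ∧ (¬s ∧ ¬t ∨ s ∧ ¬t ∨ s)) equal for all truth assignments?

E1: t ∧ ¬(s ∧ ¬s ∨ s) ∨ t ∧ ¬s
    = t ∧ ¬s ∨ t ∧ ¬s   [complement / identity]
    = t ∧ ¬s   [idempotence]
E2: (q ∨ s) ∧ ¬(¬t ∧ (¬s ∧ ¬t ∨ s ∧ ¬t ∨ s))
    = (q ∨ s) ∧ ¬(¬t ∧ (¬t ∨ s))   [distribution]
    = (q ∨ s) ∧ ¬¬t   [absorption]
    = (q ∨ s) ∧ t   [double negation]
These differ: at q=1, s=1, t=1, E1 = 0 but E2 = 1.

No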